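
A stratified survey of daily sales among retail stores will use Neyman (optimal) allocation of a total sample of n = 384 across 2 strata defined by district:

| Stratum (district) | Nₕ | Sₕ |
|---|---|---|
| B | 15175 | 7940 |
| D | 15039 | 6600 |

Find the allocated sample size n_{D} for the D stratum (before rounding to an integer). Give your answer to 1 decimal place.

Neyman allocation: nₕ = n·NₕSₕ / Σⱼ NⱼSⱼ.
Σ NⱼSⱼ = 15175·7940 + 15039·6600 = 2.197469 × 10^8.
n_{D} = 384·15039·6600 / (2.197469 × 10^8) = 173.4.

173.4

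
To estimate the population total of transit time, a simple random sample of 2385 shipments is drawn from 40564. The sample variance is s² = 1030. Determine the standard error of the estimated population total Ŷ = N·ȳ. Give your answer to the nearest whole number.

Var(Ŷ) = N²·Var(ȳ) = N²·(1 − n/N)·s²/n.
f = 2385/40564 = 0.05879598; Var(ȳ) = 0.94120402·1030/2385 = 0.40647385.
Var(Ŷ) = 40564² · 0.40647385 = 6.6882756 × 10^8.
SE(Ŷ) = √(6.6882756 × 10^8) = 25862.

25862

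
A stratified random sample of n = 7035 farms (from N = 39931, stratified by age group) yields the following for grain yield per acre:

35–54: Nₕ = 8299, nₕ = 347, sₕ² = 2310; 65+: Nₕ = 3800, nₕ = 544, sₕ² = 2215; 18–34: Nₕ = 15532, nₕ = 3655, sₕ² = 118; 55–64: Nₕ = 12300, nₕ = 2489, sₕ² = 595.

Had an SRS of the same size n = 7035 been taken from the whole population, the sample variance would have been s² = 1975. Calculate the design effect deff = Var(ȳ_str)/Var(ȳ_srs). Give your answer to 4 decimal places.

1.4223

Var(ȳ_str) = Σ Wₕ²(1−fₕ)sₕ²/nₕ with Wₕ = Nₕ/39931:
  35–54: (8299/39931)²·(1−347/8299)·2310/347 = 0.27552707
  65+: (3800/39931)²·(1−544/3800)·2215/544 = 0.031595298
  18–34: (15532/39931)²·(1−3655/15532)·118/3655 = 0.003735153
  55–64: (12300/39931)²·(1−2489/12300)·595/2489 = 0.018092146
  → Var(ȳ_str) = 0.32894967.
Var(ȳ_srs) = (1 − 7035/39931)·1975/7035 = 0.23127884.
deff = 0.32894967 / 0.23127884 = 1.4223.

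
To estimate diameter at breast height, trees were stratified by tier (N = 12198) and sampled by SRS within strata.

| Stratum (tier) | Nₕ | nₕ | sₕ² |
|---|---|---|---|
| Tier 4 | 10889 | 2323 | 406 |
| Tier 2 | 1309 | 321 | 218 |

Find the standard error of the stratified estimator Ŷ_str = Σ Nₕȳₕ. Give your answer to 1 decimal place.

4144.9

Var(Ŷ_str) = Σₕ Nₕ²(1 − fₕ)sₕ²/nₕ.
Tier 4: 10889²·(1 − 2323/10889)·406/2323 = 1.6302075 × 10^7.
Tier 2: 1309²·(1 − 321/1309)·218/321 = 878310.45.
Sum = 1.7180385 × 10^7.
SE = √(1.7180385 × 10^7) = 4144.9.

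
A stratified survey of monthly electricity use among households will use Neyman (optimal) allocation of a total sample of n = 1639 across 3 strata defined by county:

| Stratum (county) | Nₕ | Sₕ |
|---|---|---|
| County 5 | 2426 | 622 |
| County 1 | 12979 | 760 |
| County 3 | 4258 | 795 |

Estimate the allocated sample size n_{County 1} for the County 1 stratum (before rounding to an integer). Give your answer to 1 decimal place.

1095.5

Neyman allocation: nₕ = n·NₕSₕ / Σⱼ NⱼSⱼ.
Σ NⱼSⱼ = 2426·622 + 12979·760 + 4258·795 = 1.4758122 × 10^7.
n_{County 1} = 1639·12979·760 / (1.4758122 × 10^7) = 1095.5.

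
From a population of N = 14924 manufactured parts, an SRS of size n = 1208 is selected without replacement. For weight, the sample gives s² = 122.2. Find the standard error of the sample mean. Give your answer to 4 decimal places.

0.3049

Under SRS without replacement, Var(ȳ) = (1 − f)·s²/n with f = n/N = 1208/14924 = 0.08094345.
Var(ȳ) = (1 − 0.08094345)·122.2/1208 = 0.91905655·0.10115894 = 0.092970787.
SE(ȳ) = √(0.092970787) = 0.3049.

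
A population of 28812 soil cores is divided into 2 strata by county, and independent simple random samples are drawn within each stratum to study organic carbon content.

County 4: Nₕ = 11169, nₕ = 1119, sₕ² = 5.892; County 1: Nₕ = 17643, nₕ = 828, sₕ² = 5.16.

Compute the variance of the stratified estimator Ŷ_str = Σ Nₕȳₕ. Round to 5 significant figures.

Var(Ŷ_str) = Σₕ Nₕ²(1 − fₕ)sₕ²/nₕ.
County 4: 11169²·(1 − 1119/11169)·5.892/1119 = 591034.73.
County 1: 17643²·(1 − 828/17643)·5.16/828 = 1.8487946 × 10^6.
Sum = 2.4398293 × 10^6.

2.4398 × 10^6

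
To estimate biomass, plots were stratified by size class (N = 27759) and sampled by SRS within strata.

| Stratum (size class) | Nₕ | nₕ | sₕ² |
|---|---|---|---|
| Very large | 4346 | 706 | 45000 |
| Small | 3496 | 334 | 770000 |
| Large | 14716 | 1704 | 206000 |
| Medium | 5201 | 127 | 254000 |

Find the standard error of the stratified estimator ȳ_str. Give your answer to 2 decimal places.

Var(ȳ_str) = Σₕ Wₕ²(1 − fₕ)sₕ²/nₕ with Wₕ = Nₕ/N, N = 27759.
Very large: Wₕ = 0.15656184; term = 0.15656184²·(1 − 0.16244823)·45000/706 = 1.3085529.
Small: Wₕ = 0.12594114; term = 0.12594114²·(1 − 0.09553776)·770000/334 = 33.07272.
Large: Wₕ = 0.53013437; term = 0.53013437²·(1 − 0.11579233)·206000/1704 = 30.041653.
Medium: Wₕ = 0.18736266; term = 0.18736266²·(1 − 0.02441838)·254000/127 = 68.495128.
Sum = 132.91805.
SE = √(132.91805) = 11.53.

11.53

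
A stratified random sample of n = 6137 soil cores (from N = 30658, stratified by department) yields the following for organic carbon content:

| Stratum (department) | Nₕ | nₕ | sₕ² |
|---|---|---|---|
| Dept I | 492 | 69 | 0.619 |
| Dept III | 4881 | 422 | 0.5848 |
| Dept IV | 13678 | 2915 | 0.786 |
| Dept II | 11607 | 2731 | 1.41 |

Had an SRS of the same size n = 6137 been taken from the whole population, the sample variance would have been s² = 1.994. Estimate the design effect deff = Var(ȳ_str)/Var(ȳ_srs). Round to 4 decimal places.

0.5114

Var(ȳ_str) = Σ Wₕ²(1−fₕ)sₕ²/nₕ with Wₕ = Nₕ/30658:
  Dept I: (492/30658)²·(1−69/492)·0.619/69 = 1.9863665 × 10^-6
  Dept III: (4881/30658)²·(1−422/4881)·0.5848/422 = 3.2088806 × 10^-5
  Dept IV: (13678/30658)²·(1−2915/13678)·0.786/2915 = 4.2233034 × 10^-5
  Dept II: (11607/30658)²·(1−2731/11607)·1.41/2731 = 5.6590959 × 10^-5
  → Var(ȳ_str) = 1.3289917 × 10^-4.
Var(ȳ_srs) = (1 − 6137/30658)·1.994/6137 = 2.5987433 × 10^-4.
deff = (1.3289917 × 10^-4) / (2.5987433 × 10^-4) = 0.5114.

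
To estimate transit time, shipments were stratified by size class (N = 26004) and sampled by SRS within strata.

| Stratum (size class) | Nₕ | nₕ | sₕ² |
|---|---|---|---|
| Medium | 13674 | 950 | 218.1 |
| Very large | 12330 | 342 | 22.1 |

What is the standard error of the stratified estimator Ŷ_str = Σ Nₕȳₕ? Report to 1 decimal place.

Var(Ŷ_str) = Σₕ Nₕ²(1 − fₕ)sₕ²/nₕ.
Medium: 13674²·(1 − 950/13674)·218.1/950 = 3.9943976 × 10^7.
Very large: 12330²·(1 − 342/12330)·22.1/342 = 9.5515967 × 10^6.
Sum = 4.9495573 × 10^7.
SE = √(4.9495573 × 10^7) = 7035.3.

7035.3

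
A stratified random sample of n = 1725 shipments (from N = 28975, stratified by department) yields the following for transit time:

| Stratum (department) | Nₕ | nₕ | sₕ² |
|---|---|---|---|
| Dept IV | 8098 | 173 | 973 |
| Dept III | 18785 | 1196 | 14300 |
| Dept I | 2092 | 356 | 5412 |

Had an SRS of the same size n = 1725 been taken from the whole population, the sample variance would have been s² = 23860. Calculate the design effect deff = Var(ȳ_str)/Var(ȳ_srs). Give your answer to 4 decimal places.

Var(ȳ_str) = Σ Wₕ²(1−fₕ)sₕ²/nₕ with Wₕ = Nₕ/28975:
  Dept IV: (8098/28975)²·(1−173/8098)·973/173 = 0.42992915
  Dept III: (18785/28975)²·(1−1196/18785)·14300/1196 = 4.7055492
  Dept I: (2092/28975)²·(1−356/2092)·5412/356 = 0.065761589
  → Var(ȳ_str) = 5.2012399.
Var(ȳ_srs) = (1 − 1725/28975)·23860/1725 = 13.008416.
deff = 5.2012399 / 13.008416 = 0.3998.

0.3998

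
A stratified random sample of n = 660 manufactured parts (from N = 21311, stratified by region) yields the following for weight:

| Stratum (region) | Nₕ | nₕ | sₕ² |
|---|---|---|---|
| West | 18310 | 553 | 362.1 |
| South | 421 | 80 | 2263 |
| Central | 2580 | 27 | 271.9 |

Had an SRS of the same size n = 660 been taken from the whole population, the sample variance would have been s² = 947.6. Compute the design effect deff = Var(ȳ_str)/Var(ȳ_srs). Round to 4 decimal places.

Var(ȳ_str) = Σ Wₕ²(1−fₕ)sₕ²/nₕ with Wₕ = Nₕ/21311:
  West: (18310/21311)²·(1−553/18310)·362.1/553 = 0.46876338
  South: (421/21311)²·(1−80/421)·2263/80 = 0.0089417677
  Central: (2580/21311)²·(1−27/2580)·271.9/27 = 0.14605227
  → Var(ȳ_str) = 0.62375742.
Var(ȳ_srs) = (1 − 660/21311)·947.6/660 = 1.3912923.
deff = 0.62375742 / 1.3912923 = 0.4483.

0.4483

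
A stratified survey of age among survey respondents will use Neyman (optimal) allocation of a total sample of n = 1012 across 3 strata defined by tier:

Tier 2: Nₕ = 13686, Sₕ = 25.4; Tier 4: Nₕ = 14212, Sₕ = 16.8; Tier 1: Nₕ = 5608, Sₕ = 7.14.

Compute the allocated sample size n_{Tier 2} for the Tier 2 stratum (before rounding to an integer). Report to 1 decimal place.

561.6

Neyman allocation: nₕ = n·NₕSₕ / Σⱼ NⱼSⱼ.
Σ NⱼSⱼ = 13686·25.4 + 14212·16.8 + 5608·7.14 = 626427.12.
n_{Tier 2} = 1012·13686·25.4 / 626427.12 = 561.6.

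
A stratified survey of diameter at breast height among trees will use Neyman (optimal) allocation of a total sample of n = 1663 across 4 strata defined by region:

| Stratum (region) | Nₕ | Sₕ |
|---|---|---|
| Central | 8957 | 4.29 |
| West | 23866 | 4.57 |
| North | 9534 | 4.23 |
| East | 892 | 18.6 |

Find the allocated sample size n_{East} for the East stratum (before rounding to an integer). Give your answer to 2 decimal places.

Neyman allocation: nₕ = n·NₕSₕ / Σⱼ NⱼSⱼ.
Σ NⱼSⱼ = 8957·4.29 + 23866·4.57 + 9534·4.23 + 892·18.6 = 204413.17.
n_{East} = 1663·892·18.6 / 204413.17 = 134.98.

134.98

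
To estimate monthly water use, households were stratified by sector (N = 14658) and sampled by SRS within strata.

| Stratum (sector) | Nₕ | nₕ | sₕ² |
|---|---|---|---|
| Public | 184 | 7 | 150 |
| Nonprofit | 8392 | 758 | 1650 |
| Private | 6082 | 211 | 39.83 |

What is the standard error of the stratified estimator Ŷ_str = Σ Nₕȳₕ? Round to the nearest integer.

12120

Var(Ŷ_str) = Σₕ Nₕ²(1 − fₕ)sₕ²/nₕ.
Public: 184²·(1 − 7/184)·150/7 = 697885.71.
Nonprofit: 8392²·(1 − 758/8392)·1650/758 = 1.3945445 × 10^8.
Private: 6082²·(1 − 211/6082)·39.83/211 = 6.7404105 × 10^6.
Sum = 1.4689275 × 10^8.
SE = √(1.4689275 × 10^8) = 12120.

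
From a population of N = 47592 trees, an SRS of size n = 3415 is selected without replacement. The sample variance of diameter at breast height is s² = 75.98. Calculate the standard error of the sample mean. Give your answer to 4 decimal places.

Under SRS without replacement, Var(ȳ) = (1 − f)·s²/n with f = n/N = 3415/47592 = 0.07175576.
Var(ȳ) = (1 − 0.07175576)·75.98/3415 = 0.92824424·0.022248902 = 0.020652415.
SE(ȳ) = √(0.020652415) = 0.1437.

0.1437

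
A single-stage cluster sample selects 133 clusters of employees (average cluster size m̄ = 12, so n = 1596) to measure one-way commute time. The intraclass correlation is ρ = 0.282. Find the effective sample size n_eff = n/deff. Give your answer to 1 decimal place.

deff = 1 + (12 − 1)·0.282 = 1 + 3.102 = 4.102.
n_eff = 1596 / 4.102 = 389.1.

389.1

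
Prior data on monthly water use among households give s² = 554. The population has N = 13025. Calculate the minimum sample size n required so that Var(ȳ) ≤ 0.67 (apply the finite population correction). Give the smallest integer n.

778

Without fpc, n₀ = s²/D = 554/0.67 = 826.8657.
With fpc, (1 − n/N)·s²/n ≤ D requires n ≥ n₀/(1 + n₀/N) = 826.8657/(1 + 826.8657/13025) = 777.5072.
Rounding up, n = 778.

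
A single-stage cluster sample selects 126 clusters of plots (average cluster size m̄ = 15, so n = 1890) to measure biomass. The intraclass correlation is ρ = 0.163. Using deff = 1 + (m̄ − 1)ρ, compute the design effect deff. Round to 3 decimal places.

deff = 1 + (15 − 1)·0.163 = 1 + 2.282 = 3.282.

3.282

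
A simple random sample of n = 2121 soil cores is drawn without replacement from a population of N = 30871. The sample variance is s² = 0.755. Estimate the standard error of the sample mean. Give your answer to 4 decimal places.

Under SRS without replacement, Var(ȳ) = (1 − f)·s²/n with f = n/N = 2121/30871 = 0.06870526.
Var(ȳ) = (1 − 0.06870526)·0.755/2121 = 0.93129474·3.5596417 × 10^-4 = 3.3150756 × 10^-4.
SE(ȳ) = √(3.3150756 × 10^-4) = 0.0182.

0.0182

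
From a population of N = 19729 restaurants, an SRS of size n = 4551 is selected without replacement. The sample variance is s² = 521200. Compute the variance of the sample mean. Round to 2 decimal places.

Under SRS without replacement, Var(ȳ) = (1 − f)·s²/n with f = n/N = 4551/19729 = 0.23067566.
Var(ȳ) = (1 − 0.23067566)·521200/4551 = 0.76932434·114.52428 = 88.106317.

88.11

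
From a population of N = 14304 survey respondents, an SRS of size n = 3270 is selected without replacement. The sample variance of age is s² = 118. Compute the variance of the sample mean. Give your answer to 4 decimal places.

0.0278

Under SRS without replacement, Var(ȳ) = (1 − f)·s²/n with f = n/N = 3270/14304 = 0.22860738.
Var(ȳ) = (1 − 0.22860738)·118/3270 = 0.77139262·0.036085627 = 0.027836186.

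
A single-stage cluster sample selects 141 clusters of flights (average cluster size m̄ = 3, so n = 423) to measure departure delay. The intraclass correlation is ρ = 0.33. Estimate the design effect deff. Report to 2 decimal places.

deff = 1 + (3 − 1)·0.33 = 1 + 0.66 = 1.66.

1.66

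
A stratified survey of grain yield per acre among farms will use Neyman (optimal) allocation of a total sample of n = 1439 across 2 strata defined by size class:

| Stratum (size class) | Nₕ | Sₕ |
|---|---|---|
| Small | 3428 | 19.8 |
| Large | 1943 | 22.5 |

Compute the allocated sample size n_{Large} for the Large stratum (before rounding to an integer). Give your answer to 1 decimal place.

Neyman allocation: nₕ = n·NₕSₕ / Σⱼ NⱼSⱼ.
Σ NⱼSⱼ = 3428·19.8 + 1943·22.5 = 111591.9.
n_{Large} = 1439·1943·22.5 / 111591.9 = 563.7.

563.7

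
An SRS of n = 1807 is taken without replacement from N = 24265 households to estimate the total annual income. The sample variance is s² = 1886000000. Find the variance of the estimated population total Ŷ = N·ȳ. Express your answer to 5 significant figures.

Var(Ŷ) = N²·Var(ȳ) = N²·(1 − n/N)·s²/n.
f = 1807/24265 = 0.07446940; Var(ȳ) = 0.92553060·1886000000/1807 = 965993.75.
Var(Ŷ) = 24265² · 965993.75 = 5.6876768 × 10^14.

5.6877 × 10^14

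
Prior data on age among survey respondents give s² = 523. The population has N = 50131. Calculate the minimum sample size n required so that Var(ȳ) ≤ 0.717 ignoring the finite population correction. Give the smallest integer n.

730

Without fpc, n₀ = s²/D = 523/0.717 = 729.4282.
Rounding up, n = 730.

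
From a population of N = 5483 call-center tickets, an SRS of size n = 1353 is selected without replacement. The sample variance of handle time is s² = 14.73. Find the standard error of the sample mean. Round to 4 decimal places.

0.0906

Under SRS without replacement, Var(ȳ) = (1 − f)·s²/n with f = n/N = 1353/5483 = 0.24676272.
Var(ȳ) = (1 − 0.24676272)·14.73/1353 = 0.75323728·0.010886918 = 0.0082004325.
SE(ȳ) = √(0.0082004325) = 0.0906.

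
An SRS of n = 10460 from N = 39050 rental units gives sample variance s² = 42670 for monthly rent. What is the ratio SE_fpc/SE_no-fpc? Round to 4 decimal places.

0.8557

f = n/N = 10460/39050 = 0.26786172.
SE_no-fpc = √(s²/n) = 2.0197401; SE_fpc = √((1−f)s²/n) = 1.7281922.
Ratio = √(1−f) = 0.85565080.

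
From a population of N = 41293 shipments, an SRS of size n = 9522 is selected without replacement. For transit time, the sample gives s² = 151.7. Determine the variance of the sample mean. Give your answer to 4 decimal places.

Under SRS without replacement, Var(ȳ) = (1 − f)·s²/n with f = n/N = 9522/41293 = 0.23059598.
Var(ȳ) = (1 − 0.23059598)·151.7/9522 = 0.76940402·0.015931527 = 0.012257781.

0.0123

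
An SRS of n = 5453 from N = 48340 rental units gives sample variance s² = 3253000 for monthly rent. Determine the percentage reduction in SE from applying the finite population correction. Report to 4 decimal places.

5.8090

f = n/N = 5453/48340 = 0.11280513.
SE_no-fpc = √(s²/n) = 24.424421; SE_fpc = √((1−f)s²/n) = 23.005612.
Ratio = √(1−f) = 0.94191022. Reduction = 100·(1 − 0.94191022) = 5.8090%.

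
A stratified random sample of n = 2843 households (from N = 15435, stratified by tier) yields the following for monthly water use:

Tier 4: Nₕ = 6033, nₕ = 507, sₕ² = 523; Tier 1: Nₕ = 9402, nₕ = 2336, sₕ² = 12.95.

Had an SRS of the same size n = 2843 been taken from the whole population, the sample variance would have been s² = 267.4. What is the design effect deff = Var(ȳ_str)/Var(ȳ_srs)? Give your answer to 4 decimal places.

1.9014

Var(ȳ_str) = Σ Wₕ²(1−fₕ)sₕ²/nₕ with Wₕ = Nₕ/15435:
  Tier 4: (6033/15435)²·(1−507/6033)·523/507 = 0.14435262
  Tier 1: (9402/15435)²·(1−2336/9402)·12.95/2336 = 0.0015458863
  → Var(ȳ_str) = 0.14589851.
Var(ȳ_srs) = (1 − 2843/15435)·267.4/2843 = 0.076731312.
deff = 0.14589851 / 0.076731312 = 1.9014.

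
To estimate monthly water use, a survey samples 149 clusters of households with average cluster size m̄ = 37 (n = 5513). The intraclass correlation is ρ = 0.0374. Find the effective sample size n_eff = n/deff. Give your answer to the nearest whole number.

deff = 1 + (37 − 1)·0.0374 = 1 + 1.3464 = 2.3464.
n_eff = 5513 / 2.3464 = 2350.

2350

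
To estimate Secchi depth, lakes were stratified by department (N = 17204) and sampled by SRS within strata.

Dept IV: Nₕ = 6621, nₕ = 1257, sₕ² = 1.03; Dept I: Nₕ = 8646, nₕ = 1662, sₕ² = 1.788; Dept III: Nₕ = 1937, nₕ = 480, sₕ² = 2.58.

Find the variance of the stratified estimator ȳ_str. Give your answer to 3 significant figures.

Var(ȳ_str) = Σₕ Wₕ²(1 − fₕ)sₕ²/nₕ with Wₕ = Nₕ/N, N = 17204.
Dept IV: Wₕ = 0.38485236; term = 0.38485236²·(1 − 0.18985048)·1.03/1257 = 9.8323071 × 10^-5.
Dept I: Wₕ = 0.50255754; term = 0.50255754²·(1 − 0.19222762)·1.788/1662 = 2.1948108 × 10^-4.
Dept III: Wₕ = 0.11259010; term = 0.11259010²·(1 − 0.24780589)·2.58/480 = 5.1251759 × 10^-5.
Sum = 3.6905591 × 10^-4.

3.69 × 10^-4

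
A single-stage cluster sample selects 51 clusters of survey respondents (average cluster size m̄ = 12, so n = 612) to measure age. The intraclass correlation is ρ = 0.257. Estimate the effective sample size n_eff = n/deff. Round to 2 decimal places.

deff = 1 + (12 − 1)·0.257 = 1 + 2.827 = 3.827.
n_eff = 612 / 3.827 = 159.92.

159.92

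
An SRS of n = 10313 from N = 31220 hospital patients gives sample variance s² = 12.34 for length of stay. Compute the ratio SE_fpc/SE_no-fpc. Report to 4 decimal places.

f = n/N = 10313/31220 = 0.33033312.
SE_no-fpc = √(s²/n) = 0.034591156; SE_fpc = √((1−f)s²/n) = 0.028307041.
Ratio = √(1−f) = 0.81833177.

0.8183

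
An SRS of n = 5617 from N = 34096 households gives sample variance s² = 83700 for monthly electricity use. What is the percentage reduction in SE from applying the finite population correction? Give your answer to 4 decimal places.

f = n/N = 5617/34096 = 0.16474073.
SE_no-fpc = √(s²/n) = 3.8602063; SE_fpc = √((1−f)s²/n) = 3.5279398.
Ratio = √(1−f) = 0.91392520. Reduction = 100·(1 − 0.91392520) = 8.6075%.

8.6075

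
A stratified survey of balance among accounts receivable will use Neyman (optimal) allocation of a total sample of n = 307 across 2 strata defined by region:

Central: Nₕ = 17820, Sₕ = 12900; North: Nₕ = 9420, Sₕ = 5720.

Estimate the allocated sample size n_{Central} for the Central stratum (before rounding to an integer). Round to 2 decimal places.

Neyman allocation: nₕ = n·NₕSₕ / Σⱼ NⱼSⱼ.
Σ NⱼSⱼ = 17820·12900 + 9420·5720 = 2.837604 × 10^8.
n_{Central} = 307·17820·12900 / (2.837604 × 10^8) = 248.70.

248.70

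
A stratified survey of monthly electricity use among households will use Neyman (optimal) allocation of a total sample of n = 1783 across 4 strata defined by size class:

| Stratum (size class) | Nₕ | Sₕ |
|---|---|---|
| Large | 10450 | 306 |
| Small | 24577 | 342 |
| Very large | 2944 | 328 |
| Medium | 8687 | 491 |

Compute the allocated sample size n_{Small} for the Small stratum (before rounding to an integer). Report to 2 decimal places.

890.27

Neyman allocation: nₕ = n·NₕSₕ / Σⱼ NⱼSⱼ.
Σ NⱼSⱼ = 10450·306 + 24577·342 + 2944·328 + 8687·491 = 1.6833983 × 10^7.
n_{Small} = 1783·24577·342 / (1.6833983 × 10^7) = 890.27.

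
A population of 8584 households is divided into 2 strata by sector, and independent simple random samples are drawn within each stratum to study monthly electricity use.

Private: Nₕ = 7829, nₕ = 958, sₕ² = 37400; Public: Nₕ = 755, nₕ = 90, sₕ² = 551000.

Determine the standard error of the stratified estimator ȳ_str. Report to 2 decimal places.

8.38

Var(ȳ_str) = Σₕ Wₕ²(1 − fₕ)sₕ²/nₕ with Wₕ = Nₕ/N, N = 8584.
Private: Wₕ = 0.91204567; term = 0.91204567²·(1 − 0.12236556)·37400/958 = 28.500529.
Public: Wₕ = 0.08795433; term = 0.08795433²·(1 − 0.11920530)·551000/90 = 41.715578.
Sum = 70.216107.
SE = √(70.216107) = 8.38.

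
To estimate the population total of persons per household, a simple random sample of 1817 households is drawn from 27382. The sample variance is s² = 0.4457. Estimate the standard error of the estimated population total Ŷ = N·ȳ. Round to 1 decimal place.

Var(Ŷ) = N²·Var(ȳ) = N²·(1 − n/N)·s²/n.
f = 1817/27382 = 0.06635746; Var(ȳ) = 0.93364254·0.4457/1817 = 2.2901733 × 10^-4.
Var(Ŷ) = 27382² · (2.2901733 × 10^-4) = 171711.22.
SE(Ŷ) = √(171711.22) = 414.4.

414.4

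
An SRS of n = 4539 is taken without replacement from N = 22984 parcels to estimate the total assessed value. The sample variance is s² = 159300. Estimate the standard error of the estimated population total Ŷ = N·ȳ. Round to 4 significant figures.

Var(Ŷ) = N²·Var(ȳ) = N²·(1 − n/N)·s²/n.
f = 4539/22984 = 0.19748521; Var(ȳ) = 0.80251479·159300/4539 = 28.164928.
Var(Ŷ) = 22984² · 28.164928 = 1.4878525 × 10^10.
SE(Ŷ) = √(1.4878525 × 10^10) = 122000.

122000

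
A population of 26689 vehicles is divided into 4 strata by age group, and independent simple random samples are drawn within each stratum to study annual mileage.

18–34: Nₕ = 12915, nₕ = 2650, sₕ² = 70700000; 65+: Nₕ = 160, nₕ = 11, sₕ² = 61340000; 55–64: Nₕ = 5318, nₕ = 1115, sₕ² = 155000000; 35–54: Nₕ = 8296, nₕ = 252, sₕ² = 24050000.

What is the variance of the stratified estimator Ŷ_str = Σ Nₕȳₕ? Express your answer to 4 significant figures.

Var(Ŷ_str) = Σₕ Nₕ²(1 − fₕ)sₕ²/nₕ.
18–34: 12915²·(1 − 2650/12915)·70700000/2650 = 3.5369336 × 10^12.
65+: 160²·(1 − 11/160)·61340000/11 = 1.3294051 × 10^11.
55–64: 5318²·(1 − 1115/5318)·155000000/1115 = 3.1071667 × 10^12.
35–54: 8296²·(1 − 252/8296)·24050000/252 = 6.3687668 × 10^12.
Sum = 1.3145808 × 10^13.

1.315 × 10^13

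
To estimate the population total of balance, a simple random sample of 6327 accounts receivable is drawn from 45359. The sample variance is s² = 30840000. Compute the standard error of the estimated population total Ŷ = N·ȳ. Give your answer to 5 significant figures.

2.9377 × 10^6

Var(Ŷ) = N²·Var(ȳ) = N²·(1 − n/N)·s²/n.
f = 6327/45359 = 0.13948720; Var(ȳ) = 0.86051280·30840000/6327 = 4194.4389.
Var(Ŷ) = 45359² · 4194.4389 = 8.6298017 × 10^12.
SE(Ŷ) = √(8.6298017 × 10^12) = 2.9377 × 10^6.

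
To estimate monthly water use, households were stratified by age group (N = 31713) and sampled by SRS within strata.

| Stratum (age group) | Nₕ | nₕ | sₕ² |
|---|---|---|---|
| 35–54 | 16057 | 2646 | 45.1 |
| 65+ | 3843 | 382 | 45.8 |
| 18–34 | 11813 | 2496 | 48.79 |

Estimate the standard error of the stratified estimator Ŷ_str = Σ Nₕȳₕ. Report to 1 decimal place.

Var(Ŷ_str) = Σₕ Nₕ²(1 − fₕ)sₕ²/nₕ.
35–54: 16057²·(1 − 2646/16057)·45.1/2646 = 3.6703905 × 10^6.
65+: 3843²·(1 − 382/3843)·45.8/382 = 1.594682 × 10^6.
18–34: 11813²·(1 − 2496/11813)·48.79/2496 = 2.1514068 × 10^6.
Sum = 7.4164793 × 10^6.
SE = √(7.4164793 × 10^6) = 2723.3.

2723.3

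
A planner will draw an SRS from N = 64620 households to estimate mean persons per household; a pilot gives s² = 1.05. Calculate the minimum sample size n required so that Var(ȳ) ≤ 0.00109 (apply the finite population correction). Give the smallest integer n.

950

Without fpc, n₀ = s²/D = 1.05/0.00109 = 963.3028.
With fpc, (1 − n/N)·s²/n ≤ D requires n ≥ n₀/(1 + n₀/N) = 963.3028/(1 + 963.3028/64620) = 949.1536.
Rounding up, n = 950.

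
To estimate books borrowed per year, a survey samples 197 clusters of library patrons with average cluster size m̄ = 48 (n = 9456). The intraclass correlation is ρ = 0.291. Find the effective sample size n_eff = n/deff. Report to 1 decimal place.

644.3

deff = 1 + (48 − 1)·0.291 = 1 + 13.677 = 14.677.
n_eff = 9456 / 14.677 = 644.3.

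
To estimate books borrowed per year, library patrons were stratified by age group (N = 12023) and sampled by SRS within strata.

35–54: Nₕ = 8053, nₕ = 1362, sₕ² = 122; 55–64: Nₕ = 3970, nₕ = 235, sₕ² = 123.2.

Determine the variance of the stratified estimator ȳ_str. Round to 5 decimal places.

Var(ȳ_str) = Σₕ Wₕ²(1 − fₕ)sₕ²/nₕ with Wₕ = Nₕ/N, N = 12023.
35–54: Wₕ = 0.66979955; term = 0.66979955²·(1 − 0.16912952)·122/1362 = 0.03338918.
55–64: Wₕ = 0.33020045; term = 0.33020045²·(1 − 0.05919395)·123.2/235 = 0.05377721.
Sum = 0.08716639.

0.08717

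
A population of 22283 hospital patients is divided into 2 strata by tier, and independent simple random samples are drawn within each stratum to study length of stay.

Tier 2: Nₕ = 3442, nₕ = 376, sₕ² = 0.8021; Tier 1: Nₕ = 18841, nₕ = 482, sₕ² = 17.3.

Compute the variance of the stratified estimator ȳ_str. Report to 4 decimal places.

0.0250

Var(ȳ_str) = Σₕ Wₕ²(1 − fₕ)sₕ²/nₕ with Wₕ = Nₕ/N, N = 22283.
Tier 2: Wₕ = 0.15446753; term = 0.15446753²·(1 − 0.10923881)·0.8021/376 = 4.5339463 × 10^-5.
Tier 1: Wₕ = 0.84553247; term = 0.84553247²·(1 − 0.02558251)·17.3/482 = 0.025003725.
Sum = 0.025049064.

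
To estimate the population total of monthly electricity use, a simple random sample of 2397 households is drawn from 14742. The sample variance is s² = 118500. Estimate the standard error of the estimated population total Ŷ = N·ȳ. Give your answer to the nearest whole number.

Var(Ŷ) = N²·Var(ȳ) = N²·(1 − n/N)·s²/n.
f = 2397/14742 = 0.16259666; Var(ȳ) = 0.83740334·118500/2397 = 41.398538.
Var(Ŷ) = 14742² · 41.398538 = 8.997002 × 10^9.
SE(Ŷ) = √(8.997002 × 10^9) = 94853.

94853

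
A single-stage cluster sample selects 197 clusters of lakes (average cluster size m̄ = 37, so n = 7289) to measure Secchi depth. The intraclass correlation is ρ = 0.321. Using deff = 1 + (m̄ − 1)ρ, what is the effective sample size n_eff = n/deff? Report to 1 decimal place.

580.5

deff = 1 + (37 − 1)·0.321 = 1 + 11.556 = 12.556.
n_eff = 7289 / 12.556 = 580.5.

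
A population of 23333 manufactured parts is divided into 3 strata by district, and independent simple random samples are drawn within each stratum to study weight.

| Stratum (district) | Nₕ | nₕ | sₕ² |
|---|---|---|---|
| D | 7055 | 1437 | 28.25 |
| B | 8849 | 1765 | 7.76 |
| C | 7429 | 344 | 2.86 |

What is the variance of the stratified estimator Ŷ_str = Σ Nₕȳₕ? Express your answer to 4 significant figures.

1.492 × 10^6

Var(Ŷ_str) = Σₕ Nₕ²(1 − fₕ)sₕ²/nₕ.
D: 7055²·(1 − 1437/7055)·28.25/1437 = 779184.74.
B: 8849²·(1 − 1765/8849)·7.76/1765 = 275606.69.
C: 7429²·(1 − 344/7429)·2.86/344 = 437600.49.
Sum = 1.4923919 × 10^6.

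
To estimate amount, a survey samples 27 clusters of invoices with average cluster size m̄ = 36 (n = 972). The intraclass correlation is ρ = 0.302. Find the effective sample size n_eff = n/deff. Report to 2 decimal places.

deff = 1 + (36 − 1)·0.302 = 1 + 10.57 = 11.57.
n_eff = 972 / 11.57 = 84.01.

84.01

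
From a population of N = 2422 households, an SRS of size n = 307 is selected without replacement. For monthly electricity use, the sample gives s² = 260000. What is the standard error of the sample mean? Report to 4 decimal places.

27.1948

Under SRS without replacement, Var(ȳ) = (1 − f)·s²/n with f = n/N = 307/2422 = 0.12675475.
Var(ȳ) = (1 − 0.12675475)·260000/307 = 0.87324525·846.90554 = 739.55624.
SE(ȳ) = √(739.55624) = 27.1948.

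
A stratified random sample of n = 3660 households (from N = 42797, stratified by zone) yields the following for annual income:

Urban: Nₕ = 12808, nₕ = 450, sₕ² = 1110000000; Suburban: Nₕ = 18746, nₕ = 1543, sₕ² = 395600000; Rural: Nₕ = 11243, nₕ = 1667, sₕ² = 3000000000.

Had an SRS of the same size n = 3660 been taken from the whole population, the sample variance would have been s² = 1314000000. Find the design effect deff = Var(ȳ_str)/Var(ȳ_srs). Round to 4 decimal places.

1.1090

Var(ȳ_str) = Σ Wₕ²(1−fₕ)sₕ²/nₕ with Wₕ = Nₕ/42797:
  Urban: (12808/42797)²·(1−450/12808)·1110000000/450 = 213163.74
  Suburban: (18746/42797)²·(1−1543/18746)·395600000/1543 = 45141.554
  Rural: (11243/42797)²·(1−1667/11243)·3000000000/1667 = 105785.31
  → Var(ȳ_str) = 364090.6.
Var(ȳ_srs) = (1 − 3660/42797)·1314000000/3660 = 328313.31.
deff = 364090.6 / 328313.31 = 1.1090.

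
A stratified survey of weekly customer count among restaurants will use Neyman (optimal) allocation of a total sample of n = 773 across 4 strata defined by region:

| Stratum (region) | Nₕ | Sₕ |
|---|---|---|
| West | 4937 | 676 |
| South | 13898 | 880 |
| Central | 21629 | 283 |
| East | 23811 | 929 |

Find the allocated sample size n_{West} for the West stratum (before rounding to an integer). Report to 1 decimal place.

58.9

Neyman allocation: nₕ = n·NₕSₕ / Σⱼ NⱼSⱼ.
Σ NⱼSⱼ = 4937·676 + 13898·880 + 21629·283 + 23811·929 = 4.3809078 × 10^7.
n_{West} = 773·4937·676 / (4.3809078 × 10^7) = 58.9.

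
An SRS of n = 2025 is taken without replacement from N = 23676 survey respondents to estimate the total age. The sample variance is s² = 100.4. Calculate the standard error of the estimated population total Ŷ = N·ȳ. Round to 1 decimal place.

5041.4

Var(Ŷ) = N²·Var(ȳ) = N²·(1 − n/N)·s²/n.
f = 2025/23676 = 0.08552965; Var(ȳ) = 0.91447035·100.4/2025 = 0.045339666.
Var(Ŷ) = 23676² · 0.045339666 = 2.5415285 × 10^7.
SE(Ŷ) = √(2.5415285 × 10^7) = 5041.4.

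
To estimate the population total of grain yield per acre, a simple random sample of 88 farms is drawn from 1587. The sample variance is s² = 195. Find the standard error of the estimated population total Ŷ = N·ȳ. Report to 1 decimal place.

Var(Ŷ) = N²·Var(ȳ) = N²·(1 − n/N)·s²/n.
f = 88/1587 = 0.05545054; Var(ȳ) = 0.94454946·195/88 = 2.0930357.
Var(Ŷ) = 1587² · 2.0930357 = 5.2714548 × 10^6.
SE(Ŷ) = √(5.2714548 × 10^6) = 2296.0.

2296.0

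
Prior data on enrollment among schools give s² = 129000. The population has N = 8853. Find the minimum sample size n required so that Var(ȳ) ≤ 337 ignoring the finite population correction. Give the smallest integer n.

383

Without fpc, n₀ = s²/D = 129000/337 = 382.7893.
Rounding up, n = 383.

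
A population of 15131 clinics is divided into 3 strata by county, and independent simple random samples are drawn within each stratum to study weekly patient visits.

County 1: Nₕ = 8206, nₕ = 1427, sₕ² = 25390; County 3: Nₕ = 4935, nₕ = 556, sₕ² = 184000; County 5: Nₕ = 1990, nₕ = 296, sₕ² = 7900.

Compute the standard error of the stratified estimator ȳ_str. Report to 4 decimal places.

5.9961

Var(ȳ_str) = Σₕ Wₕ²(1 − fₕ)sₕ²/nₕ with Wₕ = Nₕ/N, N = 15131.
County 1: Wₕ = 0.54233032; term = 0.54233032²·(1 − 0.17389715)·25390/1427 = 4.3231531.
County 3: Wₕ = 0.32615161; term = 0.32615161²·(1 − 0.11266464)·184000/556 = 31.23704.
County 5: Wₕ = 0.13151808; term = 0.13151808²·(1 − 0.14874372)·7900/296 = 0.39297652.
Sum = 35.95317.
SE = √(35.95317) = 5.9961.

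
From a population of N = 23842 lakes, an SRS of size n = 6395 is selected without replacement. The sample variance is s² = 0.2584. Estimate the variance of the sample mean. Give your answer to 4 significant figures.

Under SRS without replacement, Var(ȳ) = (1 − f)·s²/n with f = n/N = 6395/23842 = 0.26822414.
Var(ȳ) = (1 − 0.26822414)·0.2584/6395 = 0.73177586·4.0406568 × 10^-5 = 2.9568551 × 10^-5.

2.957 × 10^-5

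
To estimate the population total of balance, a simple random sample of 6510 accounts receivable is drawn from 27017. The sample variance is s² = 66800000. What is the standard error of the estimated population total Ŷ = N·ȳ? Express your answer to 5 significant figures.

2.3843 × 10^6

Var(Ŷ) = N²·Var(ȳ) = N²·(1 − n/N)·s²/n.
f = 6510/27017 = 0.24095940; Var(ȳ) = 0.75904060·66800000/6510 = 7788.6194.
Var(Ŷ) = 27017² · 7788.6194 = 5.6850557 × 10^12.
SE(Ŷ) = √(5.6850557 × 10^12) = 2.3843 × 10^6.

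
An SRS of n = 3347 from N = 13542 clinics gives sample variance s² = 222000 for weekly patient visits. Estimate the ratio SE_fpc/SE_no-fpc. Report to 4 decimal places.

0.8677

f = n/N = 3347/13542 = 0.24715699.
SE_no-fpc = √(s²/n) = 8.1442038; SE_fpc = √((1−f)s²/n) = 7.0664427.
Ratio = √(1−f) = 0.86766526.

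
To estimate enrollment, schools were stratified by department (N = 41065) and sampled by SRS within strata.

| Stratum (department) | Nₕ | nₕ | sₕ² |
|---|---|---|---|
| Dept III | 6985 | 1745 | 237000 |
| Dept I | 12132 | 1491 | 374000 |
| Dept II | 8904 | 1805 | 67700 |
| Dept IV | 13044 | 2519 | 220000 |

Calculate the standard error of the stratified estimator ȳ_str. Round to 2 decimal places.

Var(ȳ_str) = Σₕ Wₕ²(1 − fₕ)sₕ²/nₕ with Wₕ = Nₕ/N, N = 41065.
Dept III: Wₕ = 0.17009619; term = 0.17009619²·(1 − 0.24982105)·237000/1745 = 2.9478607.
Dept I: Wₕ = 0.29543407; term = 0.29543407²·(1 − 0.12289812)·374000/1491 = 19.202826.
Dept II: Wₕ = 0.21682698; term = 0.21682698²·(1 − 0.20271788)·67700/1805 = 1.4058861.
Dept IV: Wₕ = 0.31764276; term = 0.31764276²·(1 − 0.19311561)·220000/2519 = 7.1102317.
Sum = 30.666805.
SE = √(30.666805) = 5.54.

5.54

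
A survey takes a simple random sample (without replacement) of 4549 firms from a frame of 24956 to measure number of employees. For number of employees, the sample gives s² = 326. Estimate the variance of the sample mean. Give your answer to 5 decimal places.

Under SRS without replacement, Var(ȳ) = (1 − f)·s²/n with f = n/N = 4549/24956 = 0.18228081.
Var(ȳ) = (1 − 0.18228081)·326/4549 = 0.81771919·0.071664102 = 0.058601111.

0.05860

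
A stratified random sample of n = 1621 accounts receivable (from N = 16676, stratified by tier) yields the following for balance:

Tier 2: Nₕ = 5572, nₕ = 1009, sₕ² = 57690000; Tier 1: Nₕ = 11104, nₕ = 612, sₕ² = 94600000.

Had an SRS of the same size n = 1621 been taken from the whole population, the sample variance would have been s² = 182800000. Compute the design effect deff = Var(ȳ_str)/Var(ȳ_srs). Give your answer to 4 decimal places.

Var(ȳ_str) = Σ Wₕ²(1−fₕ)sₕ²/nₕ with Wₕ = Nₕ/16676:
  Tier 2: (5572/16676)²·(1−1009/5572)·57690000/1009 = 5227.4174
  Tier 1: (11104/16676)²·(1−612/11104)·94600000/612 = 64758.037
  → Var(ȳ_str) = 69985.454.
Var(ȳ_srs) = (1 − 1621/16676)·182800000/1621 = 101808.03.
deff = 69985.454 / 101808.03 = 0.6874.

0.6874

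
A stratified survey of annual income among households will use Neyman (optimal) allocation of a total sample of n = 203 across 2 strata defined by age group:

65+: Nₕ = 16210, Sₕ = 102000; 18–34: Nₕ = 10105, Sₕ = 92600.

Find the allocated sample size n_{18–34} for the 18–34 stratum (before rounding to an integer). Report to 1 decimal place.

73.4

Neyman allocation: nₕ = n·NₕSₕ / Σⱼ NⱼSⱼ.
Σ NⱼSⱼ = 16210·102000 + 10105·92600 = 2.589143 × 10^9.
n_{18–34} = 203·10105·92600 / (2.589143 × 10^9) = 73.4.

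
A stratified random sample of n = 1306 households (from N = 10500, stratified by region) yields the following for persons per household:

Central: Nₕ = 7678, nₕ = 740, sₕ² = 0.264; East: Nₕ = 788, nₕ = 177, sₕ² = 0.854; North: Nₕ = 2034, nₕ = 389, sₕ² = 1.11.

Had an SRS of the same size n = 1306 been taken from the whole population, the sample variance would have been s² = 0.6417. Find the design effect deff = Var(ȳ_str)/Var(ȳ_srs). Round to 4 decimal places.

0.6509

Var(ȳ_str) = Σ Wₕ²(1−fₕ)sₕ²/nₕ with Wₕ = Nₕ/10500:
  Central: (7678/10500)²·(1−740/7678)·0.264/740 = 1.7237569 × 10^-4
  East: (788/10500)²·(1−177/788)·0.854/177 = 2.1070432 × 10^-5
  North: (2034/10500)²·(1−389/2034)·1.11/389 = 8.6598751 × 10^-5
  → Var(ȳ_str) = 2.8004487 × 10^-4.
Var(ȳ_srs) = (1 − 1306/10500)·0.6417/1306 = 4.3023334 × 10^-4.
deff = (2.8004487 × 10^-4) / (4.3023334 × 10^-4) = 0.6509.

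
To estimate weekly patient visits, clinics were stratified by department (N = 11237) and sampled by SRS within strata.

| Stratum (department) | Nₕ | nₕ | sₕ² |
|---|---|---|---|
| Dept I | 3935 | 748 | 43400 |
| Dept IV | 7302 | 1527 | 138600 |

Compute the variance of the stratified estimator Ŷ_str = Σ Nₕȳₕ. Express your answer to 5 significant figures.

Var(Ŷ_str) = Σₕ Nₕ²(1 − fₕ)sₕ²/nₕ.
Dept I: 3935²·(1 − 748/3935)·43400/748 = 7.2763726 × 10^8.
Dept IV: 7302²·(1 − 1527/7302)·138600/1527 = 3.8275248 × 10^9.
Sum = 4.5551621 × 10^9.

4.5552 × 10^9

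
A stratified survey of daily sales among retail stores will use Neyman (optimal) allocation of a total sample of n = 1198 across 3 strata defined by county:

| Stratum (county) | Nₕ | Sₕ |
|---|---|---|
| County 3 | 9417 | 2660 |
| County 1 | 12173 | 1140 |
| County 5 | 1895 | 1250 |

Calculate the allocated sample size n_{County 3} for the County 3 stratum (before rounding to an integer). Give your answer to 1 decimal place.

Neyman allocation: nₕ = n·NₕSₕ / Σⱼ NⱼSⱼ.
Σ NⱼSⱼ = 9417·2660 + 12173·1140 + 1895·1250 = 4.129519 × 10^7.
n_{County 3} = 1198·9417·2660 / (4.129519 × 10^7) = 726.7.

726.7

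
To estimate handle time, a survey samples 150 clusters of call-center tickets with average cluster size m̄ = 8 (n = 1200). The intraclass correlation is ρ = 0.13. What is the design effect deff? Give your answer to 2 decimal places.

deff = 1 + (8 − 1)·0.13 = 1 + 0.91 = 1.91.

1.91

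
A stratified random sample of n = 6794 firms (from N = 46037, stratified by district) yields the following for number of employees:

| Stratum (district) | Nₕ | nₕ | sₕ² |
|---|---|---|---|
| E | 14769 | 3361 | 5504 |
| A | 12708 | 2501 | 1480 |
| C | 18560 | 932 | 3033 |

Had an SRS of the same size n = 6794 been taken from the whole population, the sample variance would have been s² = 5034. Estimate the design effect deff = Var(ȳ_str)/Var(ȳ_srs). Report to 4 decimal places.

1.0588

Var(ȳ_str) = Σ Wₕ²(1−fₕ)sₕ²/nₕ with Wₕ = Nₕ/46037:
  E: (14769/46037)²·(1−3361/14769)·5504/3361 = 0.13018366
  A: (12708/46037)²·(1−2501/12708)·1480/2501 = 0.036216737
  C: (18560/46037)²·(1−932/18560)·3033/932 = 0.50236975
  → Var(ȳ_str) = 0.66877015.
Var(ȳ_srs) = (1 − 6794/46037)·5034/6794 = 0.63160107.
deff = 0.66877015 / 0.63160107 = 1.0588.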